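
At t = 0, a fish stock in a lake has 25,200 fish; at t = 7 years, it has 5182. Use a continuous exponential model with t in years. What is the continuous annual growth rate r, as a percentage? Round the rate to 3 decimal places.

5182 = 25200 · e^(r·7)
e^(7r) = 5182/25200 = 0.20563
r = ln(0.20563) / 7 = -1.58165 / 7

r ≈ -22.595% per year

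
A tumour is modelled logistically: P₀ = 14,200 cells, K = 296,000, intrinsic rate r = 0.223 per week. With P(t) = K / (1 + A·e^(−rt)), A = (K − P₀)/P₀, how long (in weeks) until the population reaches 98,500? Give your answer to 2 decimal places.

t ≈ 10.28 weeks

A = (296000 − 14200)/14200 = 19.84507
98500 = 296000/(1 + 19.84507·e^(−0.223t)) → 1 + 19.84507·e^(−0.223t) = 3.00508
e^(−0.223t) = 0.101036 → t = ln(9.89741)/0.223 = 2.29227/0.223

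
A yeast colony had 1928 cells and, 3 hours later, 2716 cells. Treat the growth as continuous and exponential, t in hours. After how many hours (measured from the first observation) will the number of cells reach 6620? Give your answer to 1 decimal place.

t ≈ 10.8 hours

r = ln(2716/1928) / 3 ≈ 0.114226 per hour
t = ln(6620/1928) / r = 1.23361 / 0.114226 ≈ 10.8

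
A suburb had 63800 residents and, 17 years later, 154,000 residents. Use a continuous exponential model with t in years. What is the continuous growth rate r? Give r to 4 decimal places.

r ≈ 0.0518 per year

154000 = 63800 · e^(r·17)
e^(17r) = 154000/63800 = 2.41379
r = ln(2.41379) / 17 = 0.8812 / 17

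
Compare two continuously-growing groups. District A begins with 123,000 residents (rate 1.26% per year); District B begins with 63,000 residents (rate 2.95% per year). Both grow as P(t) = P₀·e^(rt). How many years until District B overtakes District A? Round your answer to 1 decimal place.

t ≈ 39.6 years

123000·e^(0.0126t) = 63000·e^(0.0295t)
123000/63000 = e^((0.0295 − 0.0126)t) → ln(1.95238) = 0.0169·t
t = 0.66905 / 0.0169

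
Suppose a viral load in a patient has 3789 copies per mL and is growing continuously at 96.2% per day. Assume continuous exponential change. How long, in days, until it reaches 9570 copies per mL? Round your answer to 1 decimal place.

9570 = 3789 · e^(0.962·t)
t = ln(9570/3789) / 0.962 = ln(2.52573) / 0.962 = 0.92653 / 0.962

t ≈ 1.0 days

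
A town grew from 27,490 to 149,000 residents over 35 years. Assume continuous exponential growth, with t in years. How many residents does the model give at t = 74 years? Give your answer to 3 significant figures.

r = ln(149000/27490) / 35 ≈ 0.048289 per year
P(74) = 27490 · e^(0.048289·74) = 27490 · 35.63773 ≈ 979681.32

≈ 980,000 residents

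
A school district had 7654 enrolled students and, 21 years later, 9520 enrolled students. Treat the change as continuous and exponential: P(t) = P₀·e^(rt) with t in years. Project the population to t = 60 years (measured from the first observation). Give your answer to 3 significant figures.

≈ 14,300 enrolled students

r = ln(9520/7654) / 21 ≈ 0.010389 per year
P(60) = 7654 · e^(0.010389·60) = 7654 · 1.86513 ≈ 14275.73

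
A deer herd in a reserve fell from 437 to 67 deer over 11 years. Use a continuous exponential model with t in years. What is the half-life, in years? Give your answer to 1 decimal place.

half-life ≈ 4.1 years

r = ln(67/437) / 11 = ln(0.15332) / 11 ≈ -0.170476 per year
half-life = ln 2 / |r| = 0.69315 / 0.170476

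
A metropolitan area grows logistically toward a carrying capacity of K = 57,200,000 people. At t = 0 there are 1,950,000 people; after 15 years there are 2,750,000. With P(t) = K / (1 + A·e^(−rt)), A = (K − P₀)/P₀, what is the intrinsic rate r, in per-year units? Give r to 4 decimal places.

r ≈ 0.0239 per year

A = (57200000 − 1950000)/1950000 = 28.33333
2750000 = 57200000/(1 + 28.33333·e^(−r·15)) → e^(−15r) = (20.8 − 1)/28.33333 = 0.698824
r = −ln(0.698824)/15 = 0.35836/15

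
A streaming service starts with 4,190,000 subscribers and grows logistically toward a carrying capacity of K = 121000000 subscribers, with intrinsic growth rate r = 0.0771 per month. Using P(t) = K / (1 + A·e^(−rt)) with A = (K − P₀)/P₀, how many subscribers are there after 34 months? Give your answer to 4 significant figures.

A = (121000000 − 4190000)/4190000 = 27.87828
P(34) = 121000000 / (1 + 27.87828·e^(−0.0771·34)) = 121000000 / (1 + 27.87828·0.072701)
= 121000000 / 3.02678 ≈ 39976486.76

≈ 39,980,000 subscribers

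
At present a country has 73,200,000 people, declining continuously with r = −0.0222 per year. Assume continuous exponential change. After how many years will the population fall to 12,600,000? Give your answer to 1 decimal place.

12600000 = 73200000 · e^(-0.0222·t)
t = ln(12600000/73200000) / -0.0222 = ln(0.17213) / -0.0222 = -1.7595 / -0.0222

t ≈ 79.3 years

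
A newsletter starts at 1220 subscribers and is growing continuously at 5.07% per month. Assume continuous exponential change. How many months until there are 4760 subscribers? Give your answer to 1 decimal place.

t ≈ 26.9 months

4760 = 1220 · e^(0.0507·t)
t = ln(4760/1220) / 0.0507 = ln(3.90164) / 0.0507 = 1.3614 / 0.0507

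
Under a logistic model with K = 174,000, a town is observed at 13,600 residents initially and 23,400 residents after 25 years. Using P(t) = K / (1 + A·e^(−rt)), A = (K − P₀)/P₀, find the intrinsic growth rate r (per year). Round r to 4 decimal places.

r ≈ 0.0242 per year

A = (174000 − 13600)/13600 = 11.79412
23400 = 174000/(1 + 11.79412·e^(−r·25)) → e^(−25r) = (7.4359 − 1)/11.79412 = 0.545687
r = −ln(0.545687)/25 = 0.60571/25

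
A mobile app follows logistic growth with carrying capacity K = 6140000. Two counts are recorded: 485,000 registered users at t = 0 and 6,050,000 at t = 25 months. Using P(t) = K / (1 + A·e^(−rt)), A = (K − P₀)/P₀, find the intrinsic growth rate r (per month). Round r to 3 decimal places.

A = (6140000 − 485000)/485000 = 11.65979
6050000 = 6140000/(1 + 11.65979·e^(−r·25)) → e^(−25r) = (1.01488 − 1)/11.65979 = 0.001276
r = −ln(0.001276)/25 = 6.66415/25

r ≈ 0.267 per month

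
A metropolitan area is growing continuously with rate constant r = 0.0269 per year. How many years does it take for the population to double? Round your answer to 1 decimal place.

doubling time ≈ 25.8 years

doubling time = ln(2) / |r| = 0.69315 / 0.0269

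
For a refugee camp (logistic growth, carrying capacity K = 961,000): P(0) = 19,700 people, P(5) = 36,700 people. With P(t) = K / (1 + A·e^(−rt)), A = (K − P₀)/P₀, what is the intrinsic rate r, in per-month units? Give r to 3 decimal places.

A = (961000 − 19700)/19700 = 47.78173
36700 = 961000/(1 + 47.78173·e^(−r·5)) → e^(−5r) = (26.18529 − 1)/47.78173 = 0.52709
r = −ln(0.52709)/5 = 0.64038/5

r ≈ 0.128 per month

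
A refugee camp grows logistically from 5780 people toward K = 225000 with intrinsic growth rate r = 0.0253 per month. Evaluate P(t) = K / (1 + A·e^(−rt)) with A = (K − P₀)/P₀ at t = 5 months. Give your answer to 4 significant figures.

≈ 6,537 people

A = (225000 − 5780)/5780 = 37.92734
P(5) = 225000 / (1 + 37.92734·e^(−0.0253·5)) = 225000 / (1 + 37.92734·0.881174)
= 225000 / 34.42059 ≈ 6536.79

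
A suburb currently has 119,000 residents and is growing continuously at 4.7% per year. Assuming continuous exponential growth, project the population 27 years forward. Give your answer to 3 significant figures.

≈ 423,000 residents

P(27) = 119000 · e^(0.047·27) = 119000 · e^(1.269)
= 119000 · 3.55729 ≈ 423317.93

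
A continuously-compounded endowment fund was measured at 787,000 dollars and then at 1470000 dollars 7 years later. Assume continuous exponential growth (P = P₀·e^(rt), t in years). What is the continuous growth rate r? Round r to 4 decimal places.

r ≈ 0.0893 per year

1470000 = 787000 · e^(r·7)
e^(7r) = 1470000/787000 = 1.86785
r = ln(1.86785) / 7 = 0.62479 / 7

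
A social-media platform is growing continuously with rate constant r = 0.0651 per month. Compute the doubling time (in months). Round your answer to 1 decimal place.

doubling time = ln(2) / |r| = 0.69315 / 0.0651

doubling time ≈ 10.6 months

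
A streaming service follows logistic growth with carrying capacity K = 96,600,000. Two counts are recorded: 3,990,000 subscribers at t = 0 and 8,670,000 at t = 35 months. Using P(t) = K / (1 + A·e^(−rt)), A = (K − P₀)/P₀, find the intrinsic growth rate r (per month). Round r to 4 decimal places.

r ≈ 0.0237 per month

A = (96600000 − 3990000)/3990000 = 23.21053
8670000 = 96600000/(1 + 23.21053·e^(−r·35)) → e^(−35r) = (11.14187 − 1)/23.21053 = 0.436951
r = −ln(0.436951)/35 = 0.82793/35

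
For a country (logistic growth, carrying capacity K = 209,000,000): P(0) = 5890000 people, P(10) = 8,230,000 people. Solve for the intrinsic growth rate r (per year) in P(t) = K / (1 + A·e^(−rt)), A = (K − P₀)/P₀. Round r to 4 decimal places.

r ≈ 0.0346 per year

A = (209000000 − 5890000)/5890000 = 34.48387
8230000 = 209000000/(1 + 34.48387·e^(−r·10)) → e^(−10r) = (25.3949 − 1)/34.48387 = 0.707429
r = −ln(0.707429)/10 = 0.34612/10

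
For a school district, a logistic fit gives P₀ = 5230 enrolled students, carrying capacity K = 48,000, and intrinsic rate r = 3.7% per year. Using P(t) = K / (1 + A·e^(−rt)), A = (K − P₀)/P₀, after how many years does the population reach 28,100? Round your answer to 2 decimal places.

t ≈ 66.12 years

A = (48000 − 5230)/5230 = 8.17782
28100 = 48000/(1 + 8.17782·e^(−0.037t)) → 1 + 8.17782·e^(−0.037t) = 1.70819
e^(−0.037t) = 0.086598 → t = ln(11.54758)/0.037 = 2.44648/0.037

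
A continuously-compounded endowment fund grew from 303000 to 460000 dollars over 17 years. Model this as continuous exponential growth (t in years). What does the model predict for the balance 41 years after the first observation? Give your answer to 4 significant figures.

≈ 829,300 dollars

r = ln(460000/303000) / 17 ≈ 0.024558 per year
P(41) = 303000 · e^(0.024558·41) = 303000 · 2.73709 ≈ 829339.28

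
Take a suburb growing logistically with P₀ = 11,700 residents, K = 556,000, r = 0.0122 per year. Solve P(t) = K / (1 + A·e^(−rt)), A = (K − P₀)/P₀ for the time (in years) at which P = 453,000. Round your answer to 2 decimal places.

t ≈ 436.15 years

A = (556000 − 11700)/11700 = 46.52137
453000 = 556000/(1 + 46.52137·e^(−0.0122t)) → 1 + 46.52137·e^(−0.0122t) = 1.22737
e^(−0.0122t) = 0.004887 → t = ln(204.60368)/0.0122 = 5.32107/0.0122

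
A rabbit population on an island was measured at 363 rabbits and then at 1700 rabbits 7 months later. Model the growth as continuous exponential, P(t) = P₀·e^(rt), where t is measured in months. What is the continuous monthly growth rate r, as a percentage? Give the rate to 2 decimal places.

1700 = 363 · e^(r·7)
e^(7r) = 1700/363 = 4.6832
r = ln(4.6832) / 7 = 1.54398 / 7

r ≈ 22.06% per month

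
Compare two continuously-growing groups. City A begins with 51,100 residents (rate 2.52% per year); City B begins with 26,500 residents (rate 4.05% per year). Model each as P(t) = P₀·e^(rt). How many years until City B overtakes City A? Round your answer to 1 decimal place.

51100·e^(0.0252t) = 26500·e^(0.0405t)
51100/26500 = e^((0.0405 − 0.0252)t) → ln(1.9283) = 0.0153·t
t = 0.65664 / 0.0153

t ≈ 42.9 years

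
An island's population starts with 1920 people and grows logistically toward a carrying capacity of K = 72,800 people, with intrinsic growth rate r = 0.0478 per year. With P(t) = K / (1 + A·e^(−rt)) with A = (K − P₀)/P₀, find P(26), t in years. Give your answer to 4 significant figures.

A = (72800 − 1920)/1920 = 36.91667
P(26) = 72800 / (1 + 36.91667·e^(−0.0478·26)) = 72800 / (1 + 36.91667·0.288575)
= 72800 / 11.65323 ≈ 6247.2

≈ 6,247 people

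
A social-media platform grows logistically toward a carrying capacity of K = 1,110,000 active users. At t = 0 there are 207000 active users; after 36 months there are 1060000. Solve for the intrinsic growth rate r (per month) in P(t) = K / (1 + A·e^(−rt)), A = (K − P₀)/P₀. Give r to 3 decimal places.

r ≈ 0.126 per month

A = (1110000 − 207000)/207000 = 4.36232
1060000 = 1110000/(1 + 4.36232·e^(−r·36)) → e^(−36r) = (1.04717 − 1)/4.36232 = 0.010813
r = −ln(0.010813)/36 = 4.527/36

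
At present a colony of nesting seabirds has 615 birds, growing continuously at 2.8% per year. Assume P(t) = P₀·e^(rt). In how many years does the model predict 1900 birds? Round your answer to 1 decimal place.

t ≈ 40.3 years

1900 = 615 · e^(0.028·t)
t = ln(1900/615) / 0.028 = ln(3.08943) / 0.028 = 1.12799 / 0.028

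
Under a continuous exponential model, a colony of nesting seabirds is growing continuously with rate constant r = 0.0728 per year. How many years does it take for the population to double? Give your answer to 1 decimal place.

doubling time = ln(2) / |r| = 0.69315 / 0.0728

doubling time ≈ 9.5 years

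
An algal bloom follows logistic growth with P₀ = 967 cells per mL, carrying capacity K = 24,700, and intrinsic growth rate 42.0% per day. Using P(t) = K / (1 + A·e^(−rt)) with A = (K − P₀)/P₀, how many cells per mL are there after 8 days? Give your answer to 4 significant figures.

≈ 13,330 cells per mL

A = (24700 − 967)/967 = 24.54292
P(8) = 24700 / (1 + 24.54292·e^(−0.42·8)) = 24700 / (1 + 24.54292·0.034735)
= 24700 / 1.8525 ≈ 13333.3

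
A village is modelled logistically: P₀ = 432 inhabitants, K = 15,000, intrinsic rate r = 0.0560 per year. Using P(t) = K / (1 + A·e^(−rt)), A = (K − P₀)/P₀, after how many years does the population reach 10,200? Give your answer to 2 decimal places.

A = (15000 − 432)/432 = 33.72222
10200 = 15000/(1 + 33.72222·e^(−0.056t)) → 1 + 33.72222·e^(−0.056t) = 1.47059
e^(−0.056t) = 0.013955 → t = ln(71.65972)/0.056 = 4.27193/0.056

t ≈ 76.28 years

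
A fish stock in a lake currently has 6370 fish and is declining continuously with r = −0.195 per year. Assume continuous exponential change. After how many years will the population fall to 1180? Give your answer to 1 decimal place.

t ≈ 8.6 years

1180 = 6370 · e^(-0.195·t)
t = ln(1180/6370) / -0.195 = ln(0.18524) / -0.195 = -1.68609 / -0.195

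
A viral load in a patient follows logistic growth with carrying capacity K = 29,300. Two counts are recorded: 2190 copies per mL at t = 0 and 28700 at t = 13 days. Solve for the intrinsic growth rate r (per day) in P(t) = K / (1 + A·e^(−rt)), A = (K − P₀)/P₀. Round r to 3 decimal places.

A = (29300 − 2190)/2190 = 12.379
28700 = 29300/(1 + 12.379·e^(−r·13)) → e^(−13r) = (1.02091 − 1)/12.379 = 0.001689
r = −ln(0.001689)/13 = 6.38372/13

r ≈ 0.491 per day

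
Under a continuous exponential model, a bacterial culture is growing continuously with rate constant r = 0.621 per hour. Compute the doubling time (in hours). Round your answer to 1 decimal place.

doubling time = ln(2) / |r| = 0.69315 / 0.621

doubling time ≈ 1.1 hours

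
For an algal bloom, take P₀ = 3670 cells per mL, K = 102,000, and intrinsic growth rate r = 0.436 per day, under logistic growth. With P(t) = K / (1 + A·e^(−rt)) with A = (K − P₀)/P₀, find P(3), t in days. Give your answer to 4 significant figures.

≈ 12,370 cells per mL

A = (102000 − 3670)/3670 = 26.79292
P(3) = 102000 / (1 + 26.79292·e^(−0.436·3)) = 102000 / (1 + 26.79292·0.27036)
= 102000 / 8.24374 ≈ 12373.03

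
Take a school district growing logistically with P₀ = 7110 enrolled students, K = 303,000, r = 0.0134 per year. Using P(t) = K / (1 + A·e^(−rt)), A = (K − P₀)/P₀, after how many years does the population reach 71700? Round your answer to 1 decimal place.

t ≈ 190.8 years

A = (303000 − 7110)/7110 = 41.61603
71700 = 303000/(1 + 41.61603·e^(−0.0134t)) → 1 + 41.61603·e^(−0.0134t) = 4.22594
e^(−0.0134t) = 0.077517 → t = ln(12.90043)/0.0134 = 2.55726/0.0134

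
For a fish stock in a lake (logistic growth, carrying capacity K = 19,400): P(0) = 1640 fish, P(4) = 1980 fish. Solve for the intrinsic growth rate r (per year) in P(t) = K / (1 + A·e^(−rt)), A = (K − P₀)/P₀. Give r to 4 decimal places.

A = (19400 − 1640)/1640 = 10.82927
1980 = 19400/(1 + 10.82927·e^(−r·4)) → e^(−4r) = (9.79798 − 1)/10.82927 = 0.812426
r = −ln(0.812426)/4 = 0.20773/4

r ≈ 0.0519 per year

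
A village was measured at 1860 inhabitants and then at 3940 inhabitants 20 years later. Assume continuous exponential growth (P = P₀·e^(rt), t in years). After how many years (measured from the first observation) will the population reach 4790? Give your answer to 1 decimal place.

r = ln(3940/1860) / 20 ≈ 0.03753 per year
t = ln(4790/1860) / r = 0.94595 / 0.03753 ≈ 25.205

t ≈ 25.2 years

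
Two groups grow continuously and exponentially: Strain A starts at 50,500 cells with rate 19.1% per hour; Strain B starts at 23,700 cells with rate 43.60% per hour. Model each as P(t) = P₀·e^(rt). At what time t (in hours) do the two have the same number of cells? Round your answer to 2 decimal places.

t ≈ 3.09 hours

50500·e^(0.191t) = 23700·e^(0.436t)
50500/23700 = e^((0.436 − 0.191)t) → ln(2.1308) = 0.245·t
t = 0.7565 / 0.245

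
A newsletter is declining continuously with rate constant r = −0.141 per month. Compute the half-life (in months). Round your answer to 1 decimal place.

half-life ≈ 4.9 months

half-life = ln(2) / |r| = 0.69315 / 0.141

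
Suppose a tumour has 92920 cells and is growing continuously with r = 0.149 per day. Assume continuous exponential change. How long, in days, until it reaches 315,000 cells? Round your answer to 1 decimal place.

315000 = 92920 · e^(0.149·t)
t = ln(315000/92920) / 0.149 = ln(3.39001) / 0.149 = 1.22083 / 0.149

t ≈ 8.2 days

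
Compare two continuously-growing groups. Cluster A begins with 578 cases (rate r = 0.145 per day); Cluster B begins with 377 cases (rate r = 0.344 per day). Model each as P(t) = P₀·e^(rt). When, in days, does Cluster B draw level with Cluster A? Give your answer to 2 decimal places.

578·e^(0.145t) = 377·e^(0.344t)
578/377 = e^((0.344 − 0.145)t) → ln(1.53316) = 0.199·t
t = 0.42733 / 0.199

t ≈ 2.15 days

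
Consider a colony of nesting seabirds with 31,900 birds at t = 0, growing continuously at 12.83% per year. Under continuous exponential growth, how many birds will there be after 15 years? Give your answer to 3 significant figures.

≈ 219,000 birds

P(15) = 31900 · e^(0.1283·15) = 31900 · e^(1.9245)
= 31900 · 6.85172 ≈ 218569.93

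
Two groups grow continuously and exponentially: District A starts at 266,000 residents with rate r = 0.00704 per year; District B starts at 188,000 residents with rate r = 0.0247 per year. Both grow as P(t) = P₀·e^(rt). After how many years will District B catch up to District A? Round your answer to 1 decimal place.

t ≈ 19.7 years

266000·e^(0.00704t) = 188000·e^(0.0247t)
266000/188000 = e^((0.0247 − 0.00704)t) → ln(1.41489) = 0.01766·t
t = 0.34705 / 0.01766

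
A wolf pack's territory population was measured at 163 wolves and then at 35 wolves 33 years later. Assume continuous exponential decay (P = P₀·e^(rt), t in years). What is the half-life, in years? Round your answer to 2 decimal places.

half-life ≈ 14.87 years

r = ln(35/163) / 33 = ln(0.21472) / 33 ≈ -0.046618 per year
half-life = ln 2 / |r| = 0.69315 / 0.046618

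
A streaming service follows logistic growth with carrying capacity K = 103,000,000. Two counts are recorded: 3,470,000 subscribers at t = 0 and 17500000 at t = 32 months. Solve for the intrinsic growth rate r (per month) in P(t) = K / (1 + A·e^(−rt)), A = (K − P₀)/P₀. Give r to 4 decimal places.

A = (103000000 − 3470000)/3470000 = 28.683
17500000 = 103000000/(1 + 28.683·e^(−r·32)) → e^(−32r) = (5.88571 − 1)/28.683 = 0.170335
r = −ln(0.170335)/32 = 1.76999/32

r ≈ 0.0553 per month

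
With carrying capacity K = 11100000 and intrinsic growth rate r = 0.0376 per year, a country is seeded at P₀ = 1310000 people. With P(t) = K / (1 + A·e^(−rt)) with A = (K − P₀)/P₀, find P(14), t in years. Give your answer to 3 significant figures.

≈ 2,050,000 people

A = (11100000 − 1310000)/1310000 = 7.47328
P(14) = 11100000 / (1 + 7.47328·e^(−0.0376·14)) = 11100000 / (1 + 7.47328·0.590728)
= 11100000 / 5.41468 ≈ 2049984.36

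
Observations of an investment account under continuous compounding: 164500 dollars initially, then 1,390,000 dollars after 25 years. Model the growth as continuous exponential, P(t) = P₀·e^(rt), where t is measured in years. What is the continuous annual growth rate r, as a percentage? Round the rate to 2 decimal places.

r ≈ 8.54% per year

1390000 = 164500 · e^(r·25)
e^(25r) = 1390000/164500 = 8.44985
r = ln(8.44985) / 25 = 2.13415 / 25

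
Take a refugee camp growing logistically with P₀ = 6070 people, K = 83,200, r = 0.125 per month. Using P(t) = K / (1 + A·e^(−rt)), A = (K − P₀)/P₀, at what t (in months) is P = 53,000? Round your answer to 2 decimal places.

t ≈ 24.84 months

A = (83200 − 6070)/6070 = 12.70675
53000 = 83200/(1 + 12.70675·e^(−0.125t)) → 1 + 12.70675·e^(−0.125t) = 1.56981
e^(−0.125t) = 0.044843 → t = ln(22.29993)/0.125 = 3.10458/0.125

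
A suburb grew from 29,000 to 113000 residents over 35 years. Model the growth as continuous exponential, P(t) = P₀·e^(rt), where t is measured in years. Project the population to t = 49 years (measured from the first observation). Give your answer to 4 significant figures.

≈ 194,700 residents

r = ln(113000/29000) / 35 ≈ 0.03886 per year
P(49) = 29000 · e^(0.03886·49) = 29000 · 6.71356 ≈ 194693.13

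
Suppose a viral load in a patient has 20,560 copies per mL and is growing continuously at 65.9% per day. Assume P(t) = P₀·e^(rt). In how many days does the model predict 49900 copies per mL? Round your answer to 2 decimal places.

t ≈ 1.35 days

49900 = 20560 · e^(0.659·t)
t = ln(49900/20560) / 0.659 = ln(2.42704) / 0.659 = 0.88667 / 0.659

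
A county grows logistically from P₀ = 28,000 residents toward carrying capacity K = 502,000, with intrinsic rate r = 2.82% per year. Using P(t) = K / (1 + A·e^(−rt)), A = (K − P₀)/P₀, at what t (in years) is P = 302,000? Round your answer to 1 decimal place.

t ≈ 114.9 years

A = (502000 − 28000)/28000 = 16.92857
302000 = 502000/(1 + 16.92857·e^(−0.0282t)) → 1 + 16.92857·e^(−0.0282t) = 1.66225
e^(−0.0282t) = 0.03912 → t = ln(25.56214)/0.0282 = 3.24111/0.0282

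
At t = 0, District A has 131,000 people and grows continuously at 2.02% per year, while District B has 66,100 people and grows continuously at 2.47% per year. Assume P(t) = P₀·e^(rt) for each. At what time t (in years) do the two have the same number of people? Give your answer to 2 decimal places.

131000·e^(0.0202t) = 66100·e^(0.0247t)
131000/66100 = e^((0.0247 − 0.0202)t) → ln(1.98185) = 0.0045·t
t = 0.68403 / 0.0045

t ≈ 152.01 years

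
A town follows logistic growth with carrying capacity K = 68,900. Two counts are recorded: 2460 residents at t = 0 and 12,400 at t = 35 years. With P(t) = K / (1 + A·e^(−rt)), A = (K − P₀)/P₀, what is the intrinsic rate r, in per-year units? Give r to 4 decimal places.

A = (68900 − 2460)/2460 = 27.00813
12400 = 68900/(1 + 27.00813·e^(−r·35)) → e^(−35r) = (5.55645 − 1)/27.00813 = 0.168707
r = −ln(0.168707)/35 = 1.77959/35

r ≈ 0.0508 per year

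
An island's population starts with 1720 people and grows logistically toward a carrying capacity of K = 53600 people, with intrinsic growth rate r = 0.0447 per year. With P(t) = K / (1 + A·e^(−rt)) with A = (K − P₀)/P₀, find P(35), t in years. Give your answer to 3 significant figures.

A = (53600 − 1720)/1720 = 30.16279
P(35) = 53600 / (1 + 30.16279·e^(−0.0447·35)) = 53600 / (1 + 30.16279·0.209193)
= 53600 / 7.30983 ≈ 7332.59

≈ 7,330 people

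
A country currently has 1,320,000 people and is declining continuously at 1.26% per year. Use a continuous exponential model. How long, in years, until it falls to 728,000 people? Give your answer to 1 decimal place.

728000 = 1320000 · e^(-0.0126·t)
t = ln(728000/1320000) / -0.0126 = ln(0.55152) / -0.0126 = -0.59509 / -0.0126

t ≈ 47.2 years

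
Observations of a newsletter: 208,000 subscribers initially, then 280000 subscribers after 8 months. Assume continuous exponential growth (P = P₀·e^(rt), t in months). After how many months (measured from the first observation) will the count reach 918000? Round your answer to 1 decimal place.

r = ln(280000/208000) / 8 ≈ 0.037156 per month
t = ln(918000/208000) / r = 1.48466 / 0.037156 ≈ 39.957

t ≈ 40.0 months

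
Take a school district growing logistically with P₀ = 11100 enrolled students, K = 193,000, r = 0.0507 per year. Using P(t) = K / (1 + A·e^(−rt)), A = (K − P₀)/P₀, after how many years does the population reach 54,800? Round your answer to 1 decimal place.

t ≈ 36.9 years

A = (193000 − 11100)/11100 = 16.38739
54800 = 193000/(1 + 16.38739·e^(−0.0507t)) → 1 + 16.38739·e^(−0.0507t) = 3.5219
e^(−0.0507t) = 0.153893 → t = ln(6.49804)/0.0507 = 1.8715/0.0507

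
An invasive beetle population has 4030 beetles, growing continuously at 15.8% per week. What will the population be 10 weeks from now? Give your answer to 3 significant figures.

≈ 19,600 beetles

P(10) = 4030 · e^(0.158·10) = 4030 · e^(1.58)
= 4030 · 4.85496 ≈ 19565.47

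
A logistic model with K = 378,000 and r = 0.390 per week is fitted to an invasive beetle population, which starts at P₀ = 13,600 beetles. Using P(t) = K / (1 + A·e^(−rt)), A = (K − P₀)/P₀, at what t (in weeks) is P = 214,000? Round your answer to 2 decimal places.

A = (378000 − 13600)/13600 = 26.79412
214000 = 378000/(1 + 26.79412·e^(−0.39t)) → 1 + 26.79412·e^(−0.39t) = 1.76636
e^(−0.39t) = 0.028602 → t = ln(34.96306)/0.39 = 3.55429/0.39

t ≈ 9.11 weeks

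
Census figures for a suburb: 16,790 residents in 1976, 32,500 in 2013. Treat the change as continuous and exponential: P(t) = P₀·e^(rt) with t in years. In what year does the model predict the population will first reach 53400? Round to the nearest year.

year 2041

r = ln(32500/16790) / 37 = 0.66046/37 ≈ 0.01785 per year
t = ln(53400/16790) / r = 1.15703/0.01785 ≈ 64.82 years after 1976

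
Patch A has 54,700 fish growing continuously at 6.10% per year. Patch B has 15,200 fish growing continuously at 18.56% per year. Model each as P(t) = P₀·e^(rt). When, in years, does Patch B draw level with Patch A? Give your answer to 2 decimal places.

t ≈ 10.28 years

54700·e^(0.061t) = 15200·e^(0.1856t)
54700/15200 = e^((0.1856 − 0.061)t) → ln(3.59868) = 0.1246·t
t = 1.28057 / 0.1246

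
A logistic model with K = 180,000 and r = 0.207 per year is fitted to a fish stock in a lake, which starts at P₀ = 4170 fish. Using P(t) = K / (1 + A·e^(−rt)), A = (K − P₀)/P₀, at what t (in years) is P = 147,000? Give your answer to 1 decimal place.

A = (180000 − 4170)/4170 = 42.16547
147000 = 180000/(1 + 42.16547·e^(−0.207t)) → 1 + 42.16547·e^(−0.207t) = 1.22449
e^(−0.207t) = 0.005324 → t = ln(187.82799)/0.207 = 5.23553/0.207

t ≈ 25.3 years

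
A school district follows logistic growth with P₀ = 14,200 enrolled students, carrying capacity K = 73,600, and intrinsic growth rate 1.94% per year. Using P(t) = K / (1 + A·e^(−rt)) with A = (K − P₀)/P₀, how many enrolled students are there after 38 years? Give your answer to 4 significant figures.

A = (73600 − 14200)/14200 = 4.1831
P(38) = 73600 / (1 + 4.1831·e^(−0.0194·38)) = 73600 / (1 + 4.1831·0.478452)
= 73600 / 3.00141 ≈ 24521.8

≈ 24,520 enrolled students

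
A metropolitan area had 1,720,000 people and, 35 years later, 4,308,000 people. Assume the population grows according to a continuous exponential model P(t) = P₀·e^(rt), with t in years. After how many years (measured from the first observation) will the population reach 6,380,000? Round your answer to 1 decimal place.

r = ln(4308000/1720000) / 35 ≈ 0.026233 per year
t = ln(6380000/1720000) / r = 1.31084 / 0.026233 ≈ 49.97

t ≈ 50.0 years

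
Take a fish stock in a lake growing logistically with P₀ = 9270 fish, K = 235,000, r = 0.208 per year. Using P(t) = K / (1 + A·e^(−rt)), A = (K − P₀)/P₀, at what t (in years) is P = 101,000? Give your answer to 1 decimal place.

t ≈ 14.0 years

A = (235000 − 9270)/9270 = 24.35059
101000 = 235000/(1 + 24.35059·e^(−0.208t)) → 1 + 24.35059·e^(−0.208t) = 2.32673
e^(−0.208t) = 0.054485 → t = ln(18.35381)/0.208 = 2.90984/0.208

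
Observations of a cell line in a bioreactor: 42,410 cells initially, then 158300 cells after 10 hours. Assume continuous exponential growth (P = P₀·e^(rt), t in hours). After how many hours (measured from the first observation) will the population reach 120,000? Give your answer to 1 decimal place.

r = ln(158300/42410) / 10 ≈ 0.131711 per hour
t = ln(120000/42410) / r = 1.04011 / 0.131711 ≈ 7.897

t ≈ 7.9 hours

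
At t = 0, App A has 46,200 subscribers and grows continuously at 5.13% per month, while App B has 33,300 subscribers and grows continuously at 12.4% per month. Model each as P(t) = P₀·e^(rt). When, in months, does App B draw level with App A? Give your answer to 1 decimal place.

t ≈ 4.5 months

46200·e^(0.0513t) = 33300·e^(0.124t)
46200/33300 = e^((0.124 − 0.0513)t) → ln(1.38739) = 0.0727·t
t = 0.32742 / 0.0727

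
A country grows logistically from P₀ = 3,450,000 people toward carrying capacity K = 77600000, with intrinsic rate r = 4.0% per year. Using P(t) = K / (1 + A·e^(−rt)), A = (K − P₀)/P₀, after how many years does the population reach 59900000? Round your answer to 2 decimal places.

A = (77600000 − 3450000)/3450000 = 21.49275
59900000 = 77600000/(1 + 21.49275·e^(−0.04t)) → 1 + 21.49275·e^(−0.04t) = 1.29549
e^(−0.04t) = 0.013748 → t = ln(72.73536)/0.04 = 4.28683/0.04

t ≈ 107.17 years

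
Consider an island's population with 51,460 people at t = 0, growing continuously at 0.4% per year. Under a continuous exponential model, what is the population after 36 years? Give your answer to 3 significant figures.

P(36) = 51460 · e^(0.004·36) = 51460 · e^(0.144)
= 51460 · 1.15488 ≈ 59430.34

≈ 59,400 people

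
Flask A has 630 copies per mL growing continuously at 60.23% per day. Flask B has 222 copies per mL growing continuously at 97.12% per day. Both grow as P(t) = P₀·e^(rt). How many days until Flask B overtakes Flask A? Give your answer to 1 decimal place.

630·e^(0.6023t) = 222·e^(0.9712t)
630/222 = e^((0.9712 − 0.6023)t) → ln(2.83784) = 0.3689·t
t = 1.04304 / 0.3689

t ≈ 2.8 days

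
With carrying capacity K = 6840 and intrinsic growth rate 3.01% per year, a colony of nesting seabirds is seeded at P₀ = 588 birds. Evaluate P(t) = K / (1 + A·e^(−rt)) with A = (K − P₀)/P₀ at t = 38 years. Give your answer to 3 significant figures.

A = (6840 − 588)/588 = 10.63265
P(38) = 6840 / (1 + 10.63265·e^(−0.0301·38)) = 6840 / (1 + 10.63265·0.318606)
= 6840 / 4.38763 ≈ 1558.93

≈ 1,560 birds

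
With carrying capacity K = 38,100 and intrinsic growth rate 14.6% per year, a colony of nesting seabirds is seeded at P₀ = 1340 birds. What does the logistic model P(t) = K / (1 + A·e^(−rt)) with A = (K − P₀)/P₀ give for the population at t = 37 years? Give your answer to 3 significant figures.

A = (38100 − 1340)/1340 = 27.43284
P(37) = 38100 / (1 + 27.43284·e^(−0.146·37)) = 38100 / (1 + 27.43284·0.004508)
= 38100 / 1.12366 ≈ 33907.2

≈ 33,900 birds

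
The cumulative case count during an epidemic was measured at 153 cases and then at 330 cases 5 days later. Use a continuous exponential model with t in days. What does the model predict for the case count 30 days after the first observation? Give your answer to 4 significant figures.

r = ln(330/153) / 5 ≈ 0.153731 per day
P(30) = 153 · e^(0.153731·30) = 153 · 100.67811 ≈ 15403.75

≈ 15,400 cases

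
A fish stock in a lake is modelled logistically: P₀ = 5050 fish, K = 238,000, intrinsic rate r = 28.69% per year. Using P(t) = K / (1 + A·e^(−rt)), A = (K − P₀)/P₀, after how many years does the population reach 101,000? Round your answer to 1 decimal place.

t ≈ 12.3 years

A = (238000 − 5050)/5050 = 46.12871
101000 = 238000/(1 + 46.12871·e^(−0.2869t)) → 1 + 46.12871·e^(−0.2869t) = 2.35644
e^(−0.2869t) = 0.029405 → t = ln(34.0073)/0.2869 = 3.52658/0.2869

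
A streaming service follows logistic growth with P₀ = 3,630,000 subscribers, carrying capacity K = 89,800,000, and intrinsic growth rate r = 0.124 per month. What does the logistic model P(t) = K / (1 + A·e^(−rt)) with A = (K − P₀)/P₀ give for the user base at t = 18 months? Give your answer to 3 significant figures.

A = (89800000 − 3630000)/3630000 = 23.73829
P(18) = 89800000 / (1 + 23.73829·e^(−0.124·18)) = 89800000 / (1 + 23.73829·0.107314)
= 89800000 / 3.54744 ≈ 25314020.04

≈ 25,300,000 subscribers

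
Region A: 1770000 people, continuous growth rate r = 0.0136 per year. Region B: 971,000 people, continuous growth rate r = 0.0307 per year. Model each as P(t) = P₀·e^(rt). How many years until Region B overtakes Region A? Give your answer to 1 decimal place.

t ≈ 35.1 years

1770000·e^(0.0136t) = 971000·e^(0.0307t)
1770000/971000 = e^((0.0307 − 0.0136)t) → ln(1.82286) = 0.0171·t
t = 0.60041 / 0.0171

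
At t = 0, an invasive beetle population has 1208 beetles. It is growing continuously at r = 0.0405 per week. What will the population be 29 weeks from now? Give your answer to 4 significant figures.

≈ 3,910 beetles

P(29) = 1208 · e^(0.0405·29) = 1208 · e^(1.1745)
= 1208 · 3.23652 ≈ 3909.72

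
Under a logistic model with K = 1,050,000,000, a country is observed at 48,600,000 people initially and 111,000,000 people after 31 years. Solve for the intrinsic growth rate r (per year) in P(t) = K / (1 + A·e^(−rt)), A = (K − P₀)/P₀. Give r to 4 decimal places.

r ≈ 0.0287 per year

A = (1050000000 − 48600000)/48600000 = 20.60494
111000000 = 1050000000/(1 + 20.60494·e^(−r·31)) → e^(−31r) = (9.45946 − 1)/20.60494 = 0.410555
r = −ln(0.410555)/31 = 0.89025/31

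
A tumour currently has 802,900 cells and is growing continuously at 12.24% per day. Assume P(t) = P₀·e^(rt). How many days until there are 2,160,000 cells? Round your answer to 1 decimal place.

2160000 = 802900 · e^(0.1224·t)
t = ln(2160000/802900) / 0.1224 = ln(2.69025) / 0.1224 = 0.98963 / 0.1224

t ≈ 8.1 days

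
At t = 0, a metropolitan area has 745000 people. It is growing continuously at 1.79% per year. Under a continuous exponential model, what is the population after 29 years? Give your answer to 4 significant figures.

≈ 1,252,000 people

P(29) = 745000 · e^(0.0179·29) = 745000 · e^(0.5191)
= 745000 · 1.68051 ≈ 1251983.31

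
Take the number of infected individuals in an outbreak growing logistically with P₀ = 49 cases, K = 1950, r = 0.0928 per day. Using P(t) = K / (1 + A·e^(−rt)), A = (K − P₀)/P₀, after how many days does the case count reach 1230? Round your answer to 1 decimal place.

t ≈ 45.2 days

A = (1950 − 49)/49 = 38.79592
1230 = 1950/(1 + 38.79592·e^(−0.0928t)) → 1 + 38.79592·e^(−0.0928t) = 1.58537
e^(−0.0928t) = 0.015088 → t = ln(66.27636)/0.0928 = 4.19383/0.0928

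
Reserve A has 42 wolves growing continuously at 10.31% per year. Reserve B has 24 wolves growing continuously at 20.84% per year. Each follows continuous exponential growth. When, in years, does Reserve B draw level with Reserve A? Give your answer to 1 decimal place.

42·e^(0.1031t) = 24·e^(0.2084t)
42/24 = e^((0.2084 − 0.1031)t) → ln(1.75) = 0.1053·t
t = 0.55962 / 0.1053

t ≈ 5.3 years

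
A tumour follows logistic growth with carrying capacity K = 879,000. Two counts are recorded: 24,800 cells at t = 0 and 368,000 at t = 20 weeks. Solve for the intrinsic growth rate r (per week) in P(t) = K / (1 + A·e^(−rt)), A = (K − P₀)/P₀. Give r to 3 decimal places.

r ≈ 0.161 per week

A = (879000 − 24800)/24800 = 34.44355
368000 = 879000/(1 + 34.44355·e^(−r·20)) → e^(−20r) = (2.38859 − 1)/34.44355 = 0.040315
r = −ln(0.040315)/20 = 3.21104/20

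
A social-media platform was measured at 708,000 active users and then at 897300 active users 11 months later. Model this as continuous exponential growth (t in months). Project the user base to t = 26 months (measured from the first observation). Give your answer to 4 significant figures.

r = ln(897300/708000) / 11 ≈ 0.021541 per month
P(26) = 708000 · e^(0.021541·26) = 708000 · 1.75077 ≈ 1239543.76

≈ 1,240,000 active users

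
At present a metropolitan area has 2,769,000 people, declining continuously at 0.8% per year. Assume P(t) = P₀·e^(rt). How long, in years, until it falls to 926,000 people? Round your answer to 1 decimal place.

926000 = 2769000 · e^(-0.008·t)
t = ln(926000/2769000) / -0.008 = ln(0.33442) / -0.008 = -1.09537 / -0.008

t ≈ 136.9 years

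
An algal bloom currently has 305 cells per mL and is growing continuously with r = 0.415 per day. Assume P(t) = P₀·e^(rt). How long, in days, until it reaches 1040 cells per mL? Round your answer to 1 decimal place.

t ≈ 3.0 days

1040 = 305 · e^(0.415·t)
t = ln(1040/305) / 0.415 = ln(3.40984) / 0.415 = 1.22666 / 0.415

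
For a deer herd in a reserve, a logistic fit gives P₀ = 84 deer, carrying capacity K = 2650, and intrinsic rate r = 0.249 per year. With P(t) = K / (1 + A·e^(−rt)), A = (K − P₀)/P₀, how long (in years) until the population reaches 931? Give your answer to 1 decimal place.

A = (2650 − 84)/84 = 30.54762
931 = 2650/(1 + 30.54762·e^(−0.249t)) → 1 + 30.54762·e^(−0.249t) = 2.8464
e^(−0.249t) = 0.060443 → t = ln(16.54441)/0.249 = 2.80605/0.249

t ≈ 11.3 years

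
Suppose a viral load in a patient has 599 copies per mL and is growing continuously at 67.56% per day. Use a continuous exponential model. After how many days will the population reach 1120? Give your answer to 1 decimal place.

1120 = 599 · e^(0.6756·t)
t = ln(1120/599) / 0.6756 = ln(1.86978) / 0.6756 = 0.62582 / 0.6756

t ≈ 0.9 days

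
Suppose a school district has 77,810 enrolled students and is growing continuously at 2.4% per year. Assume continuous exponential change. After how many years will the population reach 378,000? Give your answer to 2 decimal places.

t ≈ 65.86 years

378000 = 77810 · e^(0.024·t)
t = ln(378000/77810) / 0.024 = ln(4.85799) / 0.024 = 1.58062 / 0.024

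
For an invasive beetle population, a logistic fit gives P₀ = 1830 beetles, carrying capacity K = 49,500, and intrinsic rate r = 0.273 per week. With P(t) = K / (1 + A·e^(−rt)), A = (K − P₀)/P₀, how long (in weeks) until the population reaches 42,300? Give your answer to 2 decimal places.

A = (49500 − 1830)/1830 = 26.04918
42300 = 49500/(1 + 26.04918·e^(−0.273t)) → 1 + 26.04918·e^(−0.273t) = 1.17021
e^(−0.273t) = 0.006534 → t = ln(153.03893)/0.273 = 5.03069/0.273

t ≈ 18.43 weeks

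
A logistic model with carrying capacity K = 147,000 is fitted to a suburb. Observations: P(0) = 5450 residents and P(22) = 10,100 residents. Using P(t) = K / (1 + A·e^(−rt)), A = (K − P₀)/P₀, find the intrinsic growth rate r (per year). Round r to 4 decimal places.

r ≈ 0.0296 per year

A = (147000 − 5450)/5450 = 25.97248
10100 = 147000/(1 + 25.97248·e^(−r·22)) → e^(−22r) = (14.55446 − 1)/25.97248 = 0.521878
r = −ln(0.521878)/22 = 0.65032/22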